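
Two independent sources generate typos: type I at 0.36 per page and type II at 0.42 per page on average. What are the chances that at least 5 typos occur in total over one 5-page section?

0.3516

Independent Poisson processes superpose: combined rate λ = 0.36 + 0.42 = 0.78 per page.
Over the interval, μ = 0.78 × 5 = 3.9 (a 5-page section = 5 pages).
P(N ≥ 5) = 1 − P(N ≤ 4) ≈ 0.3516.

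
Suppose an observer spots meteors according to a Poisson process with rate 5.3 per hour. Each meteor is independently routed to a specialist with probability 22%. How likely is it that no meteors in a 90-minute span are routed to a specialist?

0.1739

Thinning: the meteors that are routed to a specialist themselves form a Poisson process with rate 0.22 × 5.3 = 1.166 per hour.
Over the interval, μ = 1.166 × 1.5 = 1.749 (a 90-minute span = 1.5 hours).
P(N = 0) = e^(−1.749) · 1.749^0/0! ≈ 0.1739.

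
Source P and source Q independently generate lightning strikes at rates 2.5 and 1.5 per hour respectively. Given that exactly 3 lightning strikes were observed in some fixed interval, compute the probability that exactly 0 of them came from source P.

0.0527

Given the total, each event is independently from source P with probability p = λ_P/(λ_P+λ_Q) = 2.5/4 = 0.6250.
So K ~ Binomial(3, 2.5/4): P(K = 0) = C(3,0) · (2.5/4)^0 · (1.5/4)^3 ≈ 0.0527.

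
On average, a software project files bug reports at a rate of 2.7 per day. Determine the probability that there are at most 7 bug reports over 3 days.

Over the interval, μ = 2.7 × 3 = 8.1 (3 days).
P(N ≤ 7) = Σ_{j=0}^{7} e^(−μ) μ^j/j! ≈ 0.4391.

0.4391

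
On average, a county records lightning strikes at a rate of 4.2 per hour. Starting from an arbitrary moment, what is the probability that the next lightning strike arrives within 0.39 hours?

Inter-arrival times are exponential with rate λ = 4.2 per hour.
P(T ≤ 0.39) = 1 − e^(−λt) = 1 − e^(−4.2 × 0.39) = 1 − e^(−1.638) ≈ 0.8056.

0.8056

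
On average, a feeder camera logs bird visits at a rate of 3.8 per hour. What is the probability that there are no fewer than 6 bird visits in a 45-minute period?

0.0696

Over the interval, μ = 3.8 × 0.75 = 2.85 (a 45-minute period = 0.75 hours).
P(N ≥ 6) = 1 − P(N ≤ 5) = 1 − Σ_{j=0}^{5} e^(−μ) μ^j/j! ≈ 0.0696.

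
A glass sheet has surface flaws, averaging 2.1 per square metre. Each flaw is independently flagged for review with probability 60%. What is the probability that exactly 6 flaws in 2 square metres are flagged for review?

Thinning: the flaws that are flagged for review themselves form a Poisson process with rate 0.6 × 2.1 = 1.26 per square metre.
Over the interval, μ = 1.26 × 2 = 2.52 (2 square metres).
P(N = 6) = e^(−2.52) · 2.52^6/6! ≈ 0.0286.

0.0286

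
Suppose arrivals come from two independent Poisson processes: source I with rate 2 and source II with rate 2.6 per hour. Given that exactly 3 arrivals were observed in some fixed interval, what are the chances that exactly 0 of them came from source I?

Given the total, each event is independently from source I with probability p = λ_I/(λ_I+λ_II) = 2/4.6 ≈ 0.4348.
So K ~ Binomial(3, 2/4.6): P(K = 0) = C(3,0) · (2/4.6)^0 · (2.6/4.6)^3 ≈ 0.1806.

0.1806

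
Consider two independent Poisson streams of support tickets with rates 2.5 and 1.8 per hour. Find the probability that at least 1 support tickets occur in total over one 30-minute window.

Independent Poisson processes superpose: combined rate λ = 2.5 + 1.8 = 4.3 per hour.
Over the interval, μ = 4.3 × 0.5 = 2.15 (a 30-minute window = 0.5 hours).
P(N ≥ 1) = 1 − P(N ≤ 0) ≈ 0.8835.

0.8835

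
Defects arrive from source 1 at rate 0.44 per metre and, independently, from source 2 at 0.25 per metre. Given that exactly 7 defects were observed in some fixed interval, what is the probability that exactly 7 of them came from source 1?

Given the total, each event is independently from source 1 with probability p = λ_1/(λ_1+λ_2) = 0.44/0.69 ≈ 0.6377.
So K ~ Binomial(7, 0.44/0.69): P(K = 7) = C(7,7) · (0.44/0.69)^7 · (0.25/0.69)^0 ≈ 0.0429.

0.0429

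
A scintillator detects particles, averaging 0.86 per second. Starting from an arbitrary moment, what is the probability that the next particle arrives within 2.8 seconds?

Inter-arrival times are exponential with rate λ = 0.86 per second.
P(T ≤ 2.8) = 1 − e^(−λt) = 1 − e^(−0.86 × 2.8) = 1 − e^(−2.408) ≈ 0.9100.

0.9100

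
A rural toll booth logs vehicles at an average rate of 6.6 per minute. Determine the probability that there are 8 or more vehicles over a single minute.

0.3419

With mean μ = 6.6 per minute,
P(N ≥ 8) = 1 − P(N ≤ 7) = 1 − Σ_{j=0}^{7} e^(−μ) μ^j/j! ≈ 0.3419.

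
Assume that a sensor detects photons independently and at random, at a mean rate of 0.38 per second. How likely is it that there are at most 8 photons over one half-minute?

Over the interval, μ = 0.38 × 30 = 11.4 (a half-minute = 30 seconds).
P(N ≤ 8) = Σ_{j=0}^{8} e^(−μ) μ^j/j! ≈ 0.1984.

0.1984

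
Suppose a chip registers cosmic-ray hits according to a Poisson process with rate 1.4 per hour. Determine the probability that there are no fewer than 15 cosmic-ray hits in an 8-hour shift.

Over the interval, μ = 1.4 × 8 = 11.2 (an 8-hour shift = 8 hours).
P(N ≥ 15) = 1 − P(N ≤ 14) = 1 − Σ_{j=0}^{14} e^(−μ) μ^j/j! ≈ 0.1609.

0.1609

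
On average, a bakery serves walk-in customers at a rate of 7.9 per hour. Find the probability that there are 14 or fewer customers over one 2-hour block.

0.3864

Over the interval, μ = 7.9 × 2 = 15.8 (a 2-hour block = 2 hours).
P(N ≤ 14) = Σ_{j=0}^{14} e^(−μ) μ^j/j! ≈ 0.3864.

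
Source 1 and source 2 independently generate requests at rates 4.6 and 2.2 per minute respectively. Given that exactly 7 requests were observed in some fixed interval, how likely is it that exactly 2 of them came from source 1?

Given the total, each event is independently from source 1 with probability p = λ_1/(λ_1+λ_2) = 4.6/6.8 ≈ 0.6765.
So K ~ Binomial(7, 4.6/6.8): P(K = 2) = C(7,2) · (4.6/6.8)^2 · (2.2/6.8)^5 ≈ 0.0341.

0.0341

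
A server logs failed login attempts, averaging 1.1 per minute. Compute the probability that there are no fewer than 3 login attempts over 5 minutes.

Over the interval, μ = 1.1 × 5 = 5.5 (5 minutes).
P(N ≥ 3) = 1 − P(N ≤ 2) = 1 − Σ_{j=0}^{2} e^(−μ) μ^j/j! ≈ 0.9116.

0.9116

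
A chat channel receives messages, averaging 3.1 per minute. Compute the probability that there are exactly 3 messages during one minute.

With mean μ = 3.1 per minute,
P(N = 3) = e^(−μ) μ^3/3! = e^(−3.1) · 3.1^3/6 ≈ 0.2237.

0.2237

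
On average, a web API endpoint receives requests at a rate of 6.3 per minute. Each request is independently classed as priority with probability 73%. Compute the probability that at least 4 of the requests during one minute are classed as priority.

0.6741

Thinning: the requests that are classed as priority themselves form a Poisson process with rate 0.73 × 6.3 = 4.599 per minute.
So μ = 4.599.
P(N ≥ 4) = 1 − P(N ≤ 3) ≈ 0.6741.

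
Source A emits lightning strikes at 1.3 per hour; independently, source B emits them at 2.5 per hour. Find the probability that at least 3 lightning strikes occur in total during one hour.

Independent Poisson processes superpose: combined rate λ = 1.3 + 2.5 = 3.8 per hour.
So μ = 3.8.
P(N ≥ 3) = 1 − P(N ≤ 2) ≈ 0.7311.

0.7311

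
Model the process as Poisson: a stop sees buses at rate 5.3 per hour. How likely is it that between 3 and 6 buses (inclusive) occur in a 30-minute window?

0.4752

Over the interval, μ = 5.3 × 0.5 = 2.65 (a 30-minute window = 0.5 hours).
P(3 ≤ N ≤ 6) = Σ_{j=3}^{6} e^(−2.65) · 2.65^j/j! ≈ 0.4752.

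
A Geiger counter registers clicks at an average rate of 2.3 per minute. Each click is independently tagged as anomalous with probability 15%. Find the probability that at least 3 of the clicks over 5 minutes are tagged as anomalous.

Thinning: the clicks that are tagged as anomalous themselves form a Poisson process with rate 0.15 × 2.3 = 0.345 per minute.
Over the interval, μ = 0.345 × 5 = 1.725 (5 minutes).
P(N ≥ 3) = 1 − P(N ≤ 2) ≈ 0.2494.

0.2494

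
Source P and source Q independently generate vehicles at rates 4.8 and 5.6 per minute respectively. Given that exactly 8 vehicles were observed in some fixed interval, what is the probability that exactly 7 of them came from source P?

Given the total, each event is independently from source P with probability p = λ_P/(λ_P+λ_Q) = 4.8/10.4 ≈ 0.4615.
So K ~ Binomial(8, 4.8/10.4): P(K = 7) = C(8,7) · (4.8/10.4)^7 · (5.6/10.4)^1 ≈ 0.0192.

0.0192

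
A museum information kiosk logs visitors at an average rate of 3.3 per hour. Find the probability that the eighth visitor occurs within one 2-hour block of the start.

Over the interval, μ = 3.3 × 2 = 6.6 (a 2-hour block = 2 hours).
The eighth arrival falls in the interval iff at least 8 events occur there: P(S_8 ≤ t) = P(N ≥ 8) = 1 − P(N ≤ 7) ≈ 0.3419.

0.3419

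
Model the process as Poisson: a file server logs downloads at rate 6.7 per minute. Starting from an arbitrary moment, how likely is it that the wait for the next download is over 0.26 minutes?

0.1752

The wait for the next event is exponential with rate λ = 6.7 per minute.
P(T > 0.26) = e^(−λt) = e^(−6.7 × 0.26) = e^(−1.742) ≈ 0.1752.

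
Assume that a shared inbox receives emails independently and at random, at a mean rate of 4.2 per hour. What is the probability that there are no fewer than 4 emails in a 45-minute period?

0.3863

Over the interval, μ = 4.2 × 0.75 = 3.15 (a 45-minute period = 0.75 hours).
P(N ≥ 4) = 1 − P(N ≤ 3) = 1 − Σ_{j=0}^{3} e^(−μ) μ^j/j! ≈ 0.3863.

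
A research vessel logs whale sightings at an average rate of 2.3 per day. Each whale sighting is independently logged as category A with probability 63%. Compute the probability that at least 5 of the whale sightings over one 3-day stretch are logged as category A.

Thinning: the whale sightings that are logged as category A themselves form a Poisson process with rate 0.63 × 2.3 = 1.449 per day.
Over the interval, μ = 1.449 × 3 = 4.347 (a 3-day stretch = 3 days).
P(N ≥ 5) = 1 − P(N ≤ 4) ≈ 0.4386.

0.4386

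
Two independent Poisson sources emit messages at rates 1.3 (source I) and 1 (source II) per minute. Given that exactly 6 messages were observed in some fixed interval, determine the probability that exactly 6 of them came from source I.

Given the total, each event is independently from source I with probability p = λ_I/(λ_I+λ_II) = 1.3/2.3 ≈ 0.5652.
So K ~ Binomial(6, 1.3/2.3): P(K = 6) = C(6,6) · (1.3/2.3)^6 · (1/2.3)^0 ≈ 0.0326.

0.0326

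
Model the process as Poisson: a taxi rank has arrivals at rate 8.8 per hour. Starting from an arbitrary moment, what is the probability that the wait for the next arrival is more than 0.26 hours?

0.1015

The wait for the next event is exponential with rate λ = 8.8 per hour.
P(T > 0.26) = e^(−λt) = e^(−8.8 × 0.26) = e^(−2.288) ≈ 0.1015.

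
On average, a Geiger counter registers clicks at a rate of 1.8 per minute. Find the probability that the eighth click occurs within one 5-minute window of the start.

0.6761

Over the interval, μ = 1.8 × 5 = 9 (a 5-minute window = 5 minutes).
The eighth arrival falls in the interval iff at least 8 events occur there: P(S_8 ≤ t) = P(N ≥ 8) = 1 − P(N ≤ 7) ≈ 0.6761.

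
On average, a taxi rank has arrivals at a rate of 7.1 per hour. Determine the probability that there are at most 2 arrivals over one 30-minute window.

Over the interval, μ = 7.1 × 0.5 = 3.55 (a 30-minute window = 0.5 hours).
P(N ≤ 2) = Σ_{j=0}^{2} e^(−μ) μ^j/j! ≈ 0.3117.

0.3117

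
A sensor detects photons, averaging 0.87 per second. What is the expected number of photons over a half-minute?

E[N] = λt = 0.87 × 30 = 26.1 (a half-minute = 30 seconds).

26.1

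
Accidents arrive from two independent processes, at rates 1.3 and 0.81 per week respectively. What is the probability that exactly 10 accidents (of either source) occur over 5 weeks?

Independent Poisson processes superpose: combined rate λ = 1.3 + 0.81 = 2.11 per week.
Over the interval, μ = 2.11 × 5 = 10.55 (5 weeks).
P(N = 10) = e^(−10.55) · 10.55^10/10! ≈ 0.1233.

0.1233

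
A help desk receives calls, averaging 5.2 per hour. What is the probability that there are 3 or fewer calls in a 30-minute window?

0.7360

Over the interval, μ = 5.2 × 0.5 = 2.6 (a 30-minute window = 0.5 hours).
P(N ≤ 3) = Σ_{j=0}^{3} e^(−μ) μ^j/j! ≈ 0.7360.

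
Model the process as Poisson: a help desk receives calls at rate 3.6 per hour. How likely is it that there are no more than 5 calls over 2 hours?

Over the interval, μ = 3.6 × 2 = 7.2 (2 hours).
P(N ≤ 5) = Σ_{j=0}^{5} e^(−μ) μ^j/j! ≈ 0.2759.

0.2759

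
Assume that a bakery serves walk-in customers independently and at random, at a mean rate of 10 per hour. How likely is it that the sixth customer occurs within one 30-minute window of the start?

0.3840

Over the interval, μ = 10 × 0.5 = 5 (a 30-minute window = 0.5 hours).
The sixth arrival falls in the interval iff at least 6 events occur there: P(S_6 ≤ t) = P(N ≥ 6) = 1 − P(N ≤ 5) ≈ 0.3840.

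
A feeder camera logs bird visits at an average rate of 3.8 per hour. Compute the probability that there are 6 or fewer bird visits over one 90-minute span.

Over the interval, μ = 3.8 × 1.5 = 5.7 (a 90-minute span = 1.5 hours).
P(N ≤ 6) = Σ_{j=0}^{6} e^(−μ) μ^j/j! ≈ 0.6544.

0.6544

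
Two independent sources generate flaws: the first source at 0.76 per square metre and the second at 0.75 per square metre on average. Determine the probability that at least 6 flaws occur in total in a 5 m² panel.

Independent Poisson processes superpose: combined rate λ = 0.76 + 0.75 = 1.51 per square metre.
Over the interval, μ = 1.51 × 5 = 7.55 (a 5 m² panel = 5 square metres).
P(N ≥ 6) = 1 − P(N ≤ 5) ≈ 0.7640.

0.7640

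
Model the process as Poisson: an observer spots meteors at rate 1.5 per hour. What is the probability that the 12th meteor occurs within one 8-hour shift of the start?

0.5384

Over the interval, μ = 1.5 × 8 = 12 (an 8-hour shift = 8 hours).
The 12th arrival falls in the interval iff at least 12 events occur there: P(S_12 ≤ t) = P(N ≥ 12) = 1 − P(N ≤ 11) ≈ 0.5384.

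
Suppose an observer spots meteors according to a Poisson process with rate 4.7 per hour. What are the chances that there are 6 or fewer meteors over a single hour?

0.8046

With mean μ = 4.7 per hour,
P(N ≤ 6) = Σ_{j=0}^{6} e^(−μ) μ^j/j! ≈ 0.8046.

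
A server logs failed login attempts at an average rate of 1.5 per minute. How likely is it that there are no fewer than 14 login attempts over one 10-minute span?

Over the interval, μ = 1.5 × 10 = 15 (a 10-minute span = 10 minutes).
P(N ≥ 14) = 1 − P(N ≤ 13) = 1 − Σ_{j=0}^{13} e^(−μ) μ^j/j! ≈ 0.6368.

0.6368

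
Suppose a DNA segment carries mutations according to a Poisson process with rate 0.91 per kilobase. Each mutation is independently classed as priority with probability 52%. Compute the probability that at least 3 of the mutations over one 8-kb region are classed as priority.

Thinning: the mutations that are classed as priority themselves form a Poisson process with rate 0.52 × 0.91 = 0.4732 per kilobase.
Over the interval, μ = 0.4732 × 8 = 3.7856 (an 8-kb region = 8 kilobases).
P(N ≥ 3) = 1 − P(N ≤ 2) ≈ 0.7288.

0.7288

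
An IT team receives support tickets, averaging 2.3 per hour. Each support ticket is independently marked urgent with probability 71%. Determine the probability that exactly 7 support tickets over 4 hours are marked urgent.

0.1466

Thinning: the support tickets that are marked urgent themselves form a Poisson process with rate 0.71 × 2.3 = 1.633 per hour.
Over the interval, μ = 1.633 × 4 = 6.532 (4 hours).
P(N = 7) = e^(−6.532) · 6.532^7/7! ≈ 0.1466.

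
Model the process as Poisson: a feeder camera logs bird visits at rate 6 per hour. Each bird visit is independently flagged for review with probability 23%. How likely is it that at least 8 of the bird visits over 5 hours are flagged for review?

0.3864

Thinning: the bird visits that are flagged for review themselves form a Poisson process with rate 0.23 × 6 = 1.38 per hour.
Over the interval, μ = 1.38 × 5 = 6.9 (5 hours).
P(N ≥ 8) = 1 − P(N ≤ 7) ≈ 0.3864.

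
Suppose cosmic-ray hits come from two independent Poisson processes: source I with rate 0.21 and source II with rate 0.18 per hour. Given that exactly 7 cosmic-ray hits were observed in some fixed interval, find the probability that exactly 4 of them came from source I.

0.2893

Given the total, each event is independently from source I with probability p = λ_I/(λ_I+λ_II) = 0.21/0.39 ≈ 0.5385.
So K ~ Binomial(7, 0.21/0.39): P(K = 4) = C(7,4) · (0.21/0.39)^4 · (0.18/0.39)^3 ≈ 0.2893.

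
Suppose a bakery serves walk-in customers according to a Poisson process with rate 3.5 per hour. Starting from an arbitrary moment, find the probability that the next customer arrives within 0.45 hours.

Inter-arrival times are exponential with rate λ = 3.5 per hour.
P(T ≤ 0.45) = 1 − e^(−λt) = 1 − e^(−3.5 × 0.45) = 1 − e^(−1.575) ≈ 0.7930.

0.7930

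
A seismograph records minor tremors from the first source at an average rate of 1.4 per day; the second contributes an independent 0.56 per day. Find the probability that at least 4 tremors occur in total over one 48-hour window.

Independent Poisson processes superpose: combined rate λ = 1.4 + 0.56 = 1.96 per day.
Over the interval, μ = 1.96 × 2 = 3.92 (a 48-hour window = 2 days).
P(N ≥ 4) = 1 − P(N ≤ 3) ≈ 0.5507.

0.5507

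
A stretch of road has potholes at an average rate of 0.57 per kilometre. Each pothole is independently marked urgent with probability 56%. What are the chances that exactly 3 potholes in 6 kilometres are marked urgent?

Thinning: the potholes that are marked urgent themselves form a Poisson process with rate 0.56 × 0.57 = 0.3192 per kilometre.
Over the interval, μ = 0.3192 × 6 = 1.9152 (6 kilometres).
P(N = 3) = e^(−1.9152) · 1.9152^3/3! ≈ 0.1725.

0.1725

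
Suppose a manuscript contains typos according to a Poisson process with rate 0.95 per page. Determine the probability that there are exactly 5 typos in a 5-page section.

0.1743

Over the interval, μ = 0.95 × 5 = 4.75 (a 5-page section = 5 pages).
P(N = 5) = e^(−μ) μ^5/5! = e^(−4.75) · 4.75^5/120 ≈ 0.1743.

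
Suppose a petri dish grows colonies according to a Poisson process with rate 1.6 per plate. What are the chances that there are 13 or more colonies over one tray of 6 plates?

0.1721

Over the interval, μ = 1.6 × 6 = 9.6 (a tray of 6 plates = 6 plates).
P(N ≥ 13) = 1 − P(N ≤ 12) = 1 − Σ_{j=0}^{12} e^(−μ) μ^j/j! ≈ 0.1721.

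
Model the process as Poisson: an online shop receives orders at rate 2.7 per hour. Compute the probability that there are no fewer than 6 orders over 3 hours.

0.8178

Over the interval, μ = 2.7 × 3 = 8.1 (3 hours).
P(N ≥ 6) = 1 − P(N ≤ 5) = 1 − Σ_{j=0}^{5} e^(−μ) μ^j/j! ≈ 0.8178.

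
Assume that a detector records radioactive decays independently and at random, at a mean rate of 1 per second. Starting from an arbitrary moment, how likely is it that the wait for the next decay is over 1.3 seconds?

0.2725

The wait for the next event is exponential with rate λ = 1 per second.
P(T > 1.3) = e^(−λt) = e^(−1 × 1.3) = e^(−1.3) ≈ 0.2725.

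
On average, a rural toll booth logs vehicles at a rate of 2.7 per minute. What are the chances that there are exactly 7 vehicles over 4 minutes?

Over the interval, μ = 2.7 × 4 = 10.8 (4 minutes).
P(N = 7) = e^(−μ) μ^7/7! = e^(−10.8) · 10.8^7/5040 ≈ 0.0694.

0.0694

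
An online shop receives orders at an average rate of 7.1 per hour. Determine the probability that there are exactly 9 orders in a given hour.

0.1042

With mean μ = 7.1 per hour,
P(N = 9) = e^(−μ) μ^9/9! = e^(−7.1) · 7.1^9/362880 ≈ 0.1042.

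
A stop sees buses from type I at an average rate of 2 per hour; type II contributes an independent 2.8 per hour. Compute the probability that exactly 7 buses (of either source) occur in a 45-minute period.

0.0425

Independent Poisson processes superpose: combined rate λ = 2 + 2.8 = 4.8 per hour.
Over the interval, μ = 4.8 × 0.75 = 3.6 (a 45-minute period = 0.75 hours).
P(N = 7) = e^(−3.6) · 3.6^7/7! ≈ 0.0425.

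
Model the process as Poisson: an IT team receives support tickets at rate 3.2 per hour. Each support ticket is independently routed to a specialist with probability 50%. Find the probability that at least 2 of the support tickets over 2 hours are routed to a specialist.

0.8288

Thinning: the support tickets that are routed to a specialist themselves form a Poisson process with rate 0.5 × 3.2 = 1.6 per hour.
Over the interval, μ = 1.6 × 2 = 3.2 (2 hours).
P(N ≥ 2) = 1 − P(N ≤ 1) ≈ 0.8288.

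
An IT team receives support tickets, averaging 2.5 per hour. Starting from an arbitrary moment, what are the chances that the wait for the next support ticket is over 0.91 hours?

The wait for the next event is exponential with rate λ = 2.5 per hour.
P(T > 0.91) = e^(−λt) = e^(−2.5 × 0.91) = e^(−2.275) ≈ 0.1028.

0.1028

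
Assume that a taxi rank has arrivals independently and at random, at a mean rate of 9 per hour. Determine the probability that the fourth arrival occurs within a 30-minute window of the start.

0.6577

Over the interval, μ = 9 × 0.5 = 4.5 (a 30-minute window = 0.5 hours).
The fourth arrival falls in the interval iff at least 4 events occur there: P(S_4 ≤ t) = P(N ≥ 4) = 1 − P(N ≤ 3) ≈ 0.6577.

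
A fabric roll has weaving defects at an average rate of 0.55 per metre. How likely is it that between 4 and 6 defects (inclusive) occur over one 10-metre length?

0.4843

Over the interval, μ = 0.55 × 10 = 5.5 (a 10-metre length = 10 metres).
P(4 ≤ N ≤ 6) = Σ_{j=4}^{6} e^(−5.5) · 5.5^j/j! ≈ 0.4843.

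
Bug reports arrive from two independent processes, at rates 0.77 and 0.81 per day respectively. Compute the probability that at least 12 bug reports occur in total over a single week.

Independent Poisson processes superpose: combined rate λ = 0.77 + 0.81 = 1.58 per day.
Over the interval, μ = 1.58 × 7 = 11.06 (a week = 7 days).
P(N ≥ 12) = 1 − P(N ≤ 11) ≈ 0.4279.

0.4279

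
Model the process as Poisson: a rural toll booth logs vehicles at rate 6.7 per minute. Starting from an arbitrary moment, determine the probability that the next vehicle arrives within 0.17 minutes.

0.6799

Inter-arrival times are exponential with rate λ = 6.7 per minute.
P(T ≤ 0.17) = 1 − e^(−λt) = 1 − e^(−6.7 × 0.17) = 1 − e^(−1.139) ≈ 0.6799.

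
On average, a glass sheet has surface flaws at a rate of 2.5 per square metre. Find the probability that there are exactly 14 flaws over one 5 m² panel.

Over the interval, μ = 2.5 × 5 = 12.5 (a 5 m² panel = 5 square metres).
P(N = 14) = e^(−μ) μ^14/14! = e^(−12.5) · 12.5^14/87178291200 ≈ 0.0972.

0.0972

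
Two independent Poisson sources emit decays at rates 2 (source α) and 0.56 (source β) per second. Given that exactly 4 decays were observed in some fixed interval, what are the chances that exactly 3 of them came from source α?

Given the total, each event is independently from source α with probability p = λ_α/(λ_α+λ_β) = 2/2.56 ≈ 0.7812.
So K ~ Binomial(4, 2/2.56): P(K = 3) = C(4,3) · (2/2.56)^3 · (0.56/2.56)^1 ≈ 0.4172.

0.4172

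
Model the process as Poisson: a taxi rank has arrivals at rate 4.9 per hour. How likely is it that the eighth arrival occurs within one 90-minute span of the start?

Over the interval, μ = 4.9 × 1.5 = 7.35 (a 90-minute span = 1.5 hours).
The eighth arrival falls in the interval iff at least 8 events occur there: P(S_8 ≤ t) = P(N ≥ 8) = 1 − P(N ≤ 7) ≈ 0.4533.

0.4533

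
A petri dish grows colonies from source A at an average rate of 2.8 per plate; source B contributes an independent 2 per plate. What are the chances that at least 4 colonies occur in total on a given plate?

0.7058

Independent Poisson processes superpose: combined rate λ = 2.8 + 2 = 4.8 per plate.
So μ = 4.8.
P(N ≥ 4) = 1 − P(N ≤ 3) ≈ 0.7058.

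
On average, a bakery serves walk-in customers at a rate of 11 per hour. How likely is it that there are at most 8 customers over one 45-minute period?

Over the interval, μ = 11 × 0.75 = 8.25 (a 45-minute period = 0.75 hours).
P(N ≤ 8) = Σ_{j=0}^{8} e^(−μ) μ^j/j! ≈ 0.5577.

0.5577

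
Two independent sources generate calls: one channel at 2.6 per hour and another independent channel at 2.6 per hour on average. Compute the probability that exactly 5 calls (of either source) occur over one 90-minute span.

0.0986

Independent Poisson processes superpose: combined rate λ = 2.6 + 2.6 = 5.2 per hour.
Over the interval, μ = 5.2 × 1.5 = 7.8 (a 90-minute span = 1.5 hours).
P(N = 5) = e^(−7.8) · 7.8^5/5! ≈ 0.0986.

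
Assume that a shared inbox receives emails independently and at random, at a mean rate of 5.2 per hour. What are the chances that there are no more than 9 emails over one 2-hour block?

Over the interval, μ = 5.2 × 2 = 10.4 (a 2-hour block = 2 hours).
P(N ≤ 9) = Σ_{j=0}^{9} e^(−μ) μ^j/j! ≈ 0.4090.

0.4090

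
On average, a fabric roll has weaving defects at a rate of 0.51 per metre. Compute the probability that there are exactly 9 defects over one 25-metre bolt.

0.0712

Over the interval, μ = 0.51 × 25 = 12.75 (a 25-metre bolt = 25 metres).
P(N = 9) = e^(−μ) μ^9/9! = e^(−12.75) · 12.75^9/362880 ≈ 0.0712.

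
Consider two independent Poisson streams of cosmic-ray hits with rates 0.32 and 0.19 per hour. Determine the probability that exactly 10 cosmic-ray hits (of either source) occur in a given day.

0.1005

Independent Poisson processes superpose: combined rate λ = 0.32 + 0.19 = 0.51 per hour.
Over the interval, μ = 0.51 × 24 = 12.24 (a day = 24 hours).
P(N = 10) = e^(−12.24) · 12.24^10/10! ≈ 0.1005.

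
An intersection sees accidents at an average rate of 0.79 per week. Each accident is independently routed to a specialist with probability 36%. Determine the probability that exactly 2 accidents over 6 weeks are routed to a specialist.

Thinning: the accidents that are routed to a specialist themselves form a Poisson process with rate 0.36 × 0.79 = 0.2844 per week.
Over the interval, μ = 0.2844 × 6 = 1.7064 (6 weeks).
P(N = 2) = e^(−1.7064) · 1.7064^2/2! ≈ 0.2643.

0.2643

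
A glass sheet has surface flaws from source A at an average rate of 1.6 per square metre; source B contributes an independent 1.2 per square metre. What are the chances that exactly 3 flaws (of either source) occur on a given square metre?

Independent Poisson processes superpose: combined rate λ = 1.6 + 1.2 = 2.8 per square metre.
So μ = 2.8.
P(N = 3) = e^(−2.8) · 2.8^3/3! ≈ 0.2225.

0.2225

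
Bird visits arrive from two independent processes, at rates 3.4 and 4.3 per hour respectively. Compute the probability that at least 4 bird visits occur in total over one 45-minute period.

Independent Poisson processes superpose: combined rate λ = 3.4 + 4.3 = 7.7 per hour.
Over the interval, μ = 7.7 × 0.75 = 5.775 (a 45-minute period = 0.75 hours).
P(N ≥ 4) = 1 − P(N ≤ 3) ≈ 0.8276.

0.8276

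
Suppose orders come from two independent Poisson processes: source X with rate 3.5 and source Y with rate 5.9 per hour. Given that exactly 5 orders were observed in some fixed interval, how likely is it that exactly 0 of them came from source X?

0.0974

Given the total, each event is independently from source X with probability p = λ_X/(λ_X+λ_Y) = 3.5/9.4 ≈ 0.3723.
So K ~ Binomial(5, 3.5/9.4): P(K = 0) = C(5,0) · (3.5/9.4)^0 · (5.9/9.4)^5 ≈ 0.0974.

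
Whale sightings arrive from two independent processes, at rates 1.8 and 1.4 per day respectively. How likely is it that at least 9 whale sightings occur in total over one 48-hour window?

Independent Poisson processes superpose: combined rate λ = 1.8 + 1.4 = 3.2 per day.
Over the interval, μ = 3.2 × 2 = 6.4 (a 48-hour window = 2 days).
P(N ≥ 9) = 1 − P(N ≤ 8) ≈ 0.1967.

0.1967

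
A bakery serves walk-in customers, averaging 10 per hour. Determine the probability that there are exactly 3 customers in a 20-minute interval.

0.2202

Over the interval, μ = 10 × 1/3 ≈ 3.33333 (a 20-minute interval = 1/3 hours).
P(N = 3) = e^(−μ) μ^3/3! = e^(−3.33333) · 3.33333^3/6 ≈ 0.2202.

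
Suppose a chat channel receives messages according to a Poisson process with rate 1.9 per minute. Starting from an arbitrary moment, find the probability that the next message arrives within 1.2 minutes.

0.8977

Inter-arrival times are exponential with rate λ = 1.9 per minute.
P(T ≤ 1.2) = 1 − e^(−λt) = 1 − e^(−1.9 × 1.2) = 1 − e^(−2.28) ≈ 0.8977.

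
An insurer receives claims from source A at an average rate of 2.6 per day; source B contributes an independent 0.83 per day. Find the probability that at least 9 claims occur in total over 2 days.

0.2528

Independent Poisson processes superpose: combined rate λ = 2.6 + 0.83 = 3.43 per day.
Over the interval, μ = 3.43 × 2 = 6.86 (2 days).
P(N ≥ 9) = 1 − P(N ≤ 8) ≈ 0.2528.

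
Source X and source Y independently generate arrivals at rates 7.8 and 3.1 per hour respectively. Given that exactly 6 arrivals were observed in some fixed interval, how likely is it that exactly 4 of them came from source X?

Given the total, each event is independently from source X with probability p = λ_X/(λ_X+λ_Y) = 7.8/10.9 ≈ 0.7156.
So K ~ Binomial(6, 7.8/10.9): P(K = 4) = C(6,4) · (7.8/10.9)^4 · (3.1/10.9)^2 ≈ 0.3182.

0.3182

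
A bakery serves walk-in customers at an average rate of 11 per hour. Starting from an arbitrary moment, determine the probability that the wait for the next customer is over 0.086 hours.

The wait for the next event is exponential with rate λ = 11 per hour.
P(T > 0.086) = e^(−λt) = e^(−11 × 0.086) = e^(−0.946) ≈ 0.3883.

0.3883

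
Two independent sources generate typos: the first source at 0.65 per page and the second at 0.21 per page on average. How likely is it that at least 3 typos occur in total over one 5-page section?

Independent Poisson processes superpose: combined rate λ = 0.65 + 0.21 = 0.86 per page.
Over the interval, μ = 0.86 × 5 = 4.3 (a 5-page section = 5 pages).
P(N ≥ 3) = 1 − P(N ≤ 2) ≈ 0.8026.

0.8026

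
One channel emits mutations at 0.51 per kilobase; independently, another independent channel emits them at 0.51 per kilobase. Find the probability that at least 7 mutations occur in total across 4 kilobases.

Independent Poisson processes superpose: combined rate λ = 0.51 + 0.51 = 1.02 per kilobase.
Over the interval, μ = 1.02 × 4 = 4.08 (4 kilobases).
P(N ≥ 7) = 1 − P(N ≤ 6) ≈ 0.1192.

0.1192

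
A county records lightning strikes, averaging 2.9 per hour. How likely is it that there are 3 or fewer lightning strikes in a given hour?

With mean μ = 2.9 per hour,
P(N ≤ 3) = Σ_{j=0}^{3} e^(−μ) μ^j/j! ≈ 0.6696.

0.6696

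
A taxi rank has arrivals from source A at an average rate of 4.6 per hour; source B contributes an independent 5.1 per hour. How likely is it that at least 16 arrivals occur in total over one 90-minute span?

0.3859

Independent Poisson processes superpose: combined rate λ = 4.6 + 5.1 = 9.7 per hour.
Over the interval, μ = 9.7 × 1.5 = 14.55 (a 90-minute span = 1.5 hours).
P(N ≥ 16) = 1 − P(N ≤ 15) ≈ 0.3859.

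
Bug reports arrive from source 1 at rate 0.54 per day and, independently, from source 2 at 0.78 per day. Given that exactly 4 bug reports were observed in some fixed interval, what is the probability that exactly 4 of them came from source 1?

Given the total, each event is independently from source 1 with probability p = λ_1/(λ_1+λ_2) = 0.54/1.32 ≈ 0.4091.
So K ~ Binomial(4, 0.54/1.32): P(K = 4) = C(4,4) · (0.54/1.32)^4 · (0.78/1.32)^0 ≈ 0.0280.

0.0280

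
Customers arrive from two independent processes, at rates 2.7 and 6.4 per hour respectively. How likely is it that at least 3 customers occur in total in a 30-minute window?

Independent Poisson processes superpose: combined rate λ = 2.7 + 6.4 = 9.1 per hour.
Over the interval, μ = 9.1 × 0.5 = 4.55 (a 30-minute window = 0.5 hours).
P(N ≥ 3) = 1 − P(N ≤ 2) ≈ 0.8320.

0.8320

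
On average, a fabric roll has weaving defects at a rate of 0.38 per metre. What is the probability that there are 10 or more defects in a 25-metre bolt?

Over the interval, μ = 0.38 × 25 = 9.5 (a 25-metre bolt = 25 metres).
P(N ≥ 10) = 1 − P(N ≤ 9) = 1 − Σ_{j=0}^{9} e^(−μ) μ^j/j! ≈ 0.4782.

0.4782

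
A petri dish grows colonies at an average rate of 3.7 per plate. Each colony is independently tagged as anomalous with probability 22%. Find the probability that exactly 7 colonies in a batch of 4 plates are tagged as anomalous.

Thinning: the colonies that are tagged as anomalous themselves form a Poisson process with rate 0.22 × 3.7 = 0.814 per plate.
Over the interval, μ = 0.814 × 4 = 3.256 (a batch of 4 plates = 4 plates).
P(N = 7) = e^(−3.256) · 3.256^7/7! ≈ 0.0297.

0.0297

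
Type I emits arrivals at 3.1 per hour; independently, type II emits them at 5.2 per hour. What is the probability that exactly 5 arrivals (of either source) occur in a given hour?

Independent Poisson processes superpose: combined rate λ = 3.1 + 5.2 = 8.3 per hour.
So μ = 8.3.
P(N = 5) = e^(−8.3) · 8.3^5/5! ≈ 0.0816.

0.0816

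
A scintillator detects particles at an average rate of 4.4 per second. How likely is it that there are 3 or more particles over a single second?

0.8149

With mean μ = 4.4 per second,
P(N ≥ 3) = 1 − P(N ≤ 2) = 1 − Σ_{j=0}^{2} e^(−μ) μ^j/j! ≈ 0.8149.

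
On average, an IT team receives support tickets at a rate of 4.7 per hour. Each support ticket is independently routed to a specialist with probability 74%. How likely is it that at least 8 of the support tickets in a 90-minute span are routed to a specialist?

Thinning: the support tickets that are routed to a specialist themselves form a Poisson process with rate 0.74 × 4.7 = 3.478 per hour.
Over the interval, μ = 3.478 × 1.5 = 5.217 (a 90-minute span = 1.5 hours).
P(N ≥ 8) = 1 − P(N ≤ 7) ≈ 0.1570.

0.1570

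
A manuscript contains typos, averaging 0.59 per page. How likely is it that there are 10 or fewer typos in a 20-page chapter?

Over the interval, μ = 0.59 × 20 = 11.8 (a 20-page chapter = 20 pages).
P(N ≤ 10) = Σ_{j=0}^{10} e^(−μ) μ^j/j! ≈ 0.3685.

0.3685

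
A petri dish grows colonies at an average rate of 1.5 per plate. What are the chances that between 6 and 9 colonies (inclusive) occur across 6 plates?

Over the interval, μ = 1.5 × 6 = 9 (6 plates).
P(6 ≤ N ≤ 9) = Σ_{j=6}^{9} e^(−9) · 9^j/j! ≈ 0.4717.

0.4717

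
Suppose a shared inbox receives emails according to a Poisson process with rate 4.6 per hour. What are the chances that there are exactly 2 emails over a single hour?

With mean μ = 4.6 per hour,
P(N = 2) = e^(−μ) μ^2/2! = e^(−4.6) · 4.6^2/2 ≈ 0.1063.

0.1063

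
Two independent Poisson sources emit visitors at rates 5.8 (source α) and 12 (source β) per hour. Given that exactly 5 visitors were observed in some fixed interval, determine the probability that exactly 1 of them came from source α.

Given the total, each event is independently from source α with probability p = λ_α/(λ_α+λ_β) = 5.8/17.8 ≈ 0.3258.
So K ~ Binomial(5, 5.8/17.8): P(K = 1) = C(5,1) · (5.8/17.8)^1 · (12/17.8)^4 ≈ 0.3365.

0.3365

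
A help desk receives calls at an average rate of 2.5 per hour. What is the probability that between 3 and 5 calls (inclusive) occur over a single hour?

With mean μ = 2.5 per hour,
P(3 ≤ N ≤ 5) = Σ_{j=3}^{5} e^(−2.5) · 2.5^j/j! ≈ 0.4142.

0.4142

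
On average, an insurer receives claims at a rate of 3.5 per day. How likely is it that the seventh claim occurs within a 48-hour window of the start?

0.5503

Over the interval, μ = 3.5 × 2 = 7 (a 48-hour window = 2 days).
The seventh arrival falls in the interval iff at least 7 events occur there: P(S_7 ≤ t) = P(N ≥ 7) = 1 − P(N ≤ 6) ≈ 0.5503.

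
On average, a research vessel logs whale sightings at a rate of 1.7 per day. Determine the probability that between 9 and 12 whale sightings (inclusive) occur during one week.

Over the interval, μ = 1.7 × 7 = 11.9 (a week = 7 days).
P(9 ≤ N ≤ 12) = Σ_{j=9}^{12} e^(−11.9) · 11.9^j/j! ≈ 0.4257.

0.4257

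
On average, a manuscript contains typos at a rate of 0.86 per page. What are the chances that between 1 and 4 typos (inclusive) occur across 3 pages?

0.8045

Over the interval, μ = 0.86 × 3 = 2.58 (3 pages).
P(1 ≤ N ≤ 4) = Σ_{j=1}^{4} e^(−2.58) · 2.58^j/j! ≈ 0.8045.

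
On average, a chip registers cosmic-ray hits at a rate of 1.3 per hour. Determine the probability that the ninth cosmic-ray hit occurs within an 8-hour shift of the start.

0.7104

Over the interval, μ = 1.3 × 8 = 10.4 (an 8-hour shift = 8 hours).
The ninth arrival falls in the interval iff at least 9 events occur there: P(S_9 ≤ t) = P(N ≥ 9) = 1 − P(N ≤ 8) ≈ 0.7104.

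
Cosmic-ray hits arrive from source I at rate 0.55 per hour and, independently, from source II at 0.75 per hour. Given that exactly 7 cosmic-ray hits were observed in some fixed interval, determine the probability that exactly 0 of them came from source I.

Given the total, each event is independently from source I with probability p = λ_I/(λ_I+λ_II) = 0.55/1.3 ≈ 0.4231.
So K ~ Binomial(7, 0.55/1.3): P(K = 0) = C(7,0) · (0.55/1.3)^0 · (0.75/1.3)^7 ≈ 0.0213.

0.0213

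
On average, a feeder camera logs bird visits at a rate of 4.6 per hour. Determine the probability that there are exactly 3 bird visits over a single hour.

0.1631

With mean μ = 4.6 per hour,
P(N = 3) = e^(−μ) μ^3/3! = e^(−4.6) · 4.6^3/6 ≈ 0.1631.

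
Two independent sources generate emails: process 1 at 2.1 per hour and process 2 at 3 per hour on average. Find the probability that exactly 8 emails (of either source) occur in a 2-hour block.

Independent Poisson processes superpose: combined rate λ = 2.1 + 3 = 5.1 per hour.
Over the interval, μ = 5.1 × 2 = 10.2 (a 2-hour block = 2 hours).
P(N = 8) = e^(−10.2) · 10.2^8/8! ≈ 0.1080.

0.1080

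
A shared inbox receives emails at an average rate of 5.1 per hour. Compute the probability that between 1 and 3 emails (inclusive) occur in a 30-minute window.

0.6688

Over the interval, μ = 5.1 × 0.5 = 2.55 (a 30-minute window = 0.5 hours).
P(1 ≤ N ≤ 3) = Σ_{j=1}^{3} e^(−2.55) · 2.55^j/j! ≈ 0.6688.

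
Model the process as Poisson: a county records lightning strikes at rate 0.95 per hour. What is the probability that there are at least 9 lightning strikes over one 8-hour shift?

0.3518

Over the interval, μ = 0.95 × 8 = 7.6 (an 8-hour shift = 8 hours).
P(N ≥ 9) = 1 − P(N ≤ 8) = 1 − Σ_{j=0}^{8} e^(−μ) μ^j/j! ≈ 0.3518.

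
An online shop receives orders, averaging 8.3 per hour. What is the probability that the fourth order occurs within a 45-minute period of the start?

Over the interval, μ = 8.3 × 0.75 = 6.225 (a 45-minute period = 0.75 hours).
The fourth arrival falls in the interval iff at least 4 events occur there: P(S_4 ≤ t) = P(N ≥ 4) = 1 − P(N ≤ 3) ≈ 0.8678.

0.8678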